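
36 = 36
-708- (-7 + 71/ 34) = -23905/ 34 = -703.09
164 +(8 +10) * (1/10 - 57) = -4301/5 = -860.20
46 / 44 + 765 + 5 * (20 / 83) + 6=1411955 / 1826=773.25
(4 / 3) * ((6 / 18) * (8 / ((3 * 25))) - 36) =-32368 / 675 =-47.95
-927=-927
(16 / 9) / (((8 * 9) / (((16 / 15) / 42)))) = 16 / 25515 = 0.00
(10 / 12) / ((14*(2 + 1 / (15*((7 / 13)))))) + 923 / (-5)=-823191 / 4460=-184.57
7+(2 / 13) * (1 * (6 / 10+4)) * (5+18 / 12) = 58 / 5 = 11.60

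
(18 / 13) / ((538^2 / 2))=0.00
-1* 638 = -638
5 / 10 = 0.50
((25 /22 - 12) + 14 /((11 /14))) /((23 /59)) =9027 /506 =17.84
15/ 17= 0.88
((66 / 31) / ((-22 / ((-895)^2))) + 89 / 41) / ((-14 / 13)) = 640401554 / 8897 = 71979.49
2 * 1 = 2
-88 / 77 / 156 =-2 / 273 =-0.01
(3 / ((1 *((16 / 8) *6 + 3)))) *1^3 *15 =3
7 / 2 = 3.50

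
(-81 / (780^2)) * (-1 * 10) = 9 / 6760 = 0.00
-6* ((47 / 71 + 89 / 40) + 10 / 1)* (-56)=1537158 / 355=4330.02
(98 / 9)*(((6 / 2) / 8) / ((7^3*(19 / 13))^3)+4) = 8857132499807 / 203352531732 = 43.56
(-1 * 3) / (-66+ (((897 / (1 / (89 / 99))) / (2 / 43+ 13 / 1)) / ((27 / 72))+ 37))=-166617 / 7543553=-0.02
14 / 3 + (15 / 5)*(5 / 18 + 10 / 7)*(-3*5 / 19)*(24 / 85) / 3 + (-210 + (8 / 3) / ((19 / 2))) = -464484 / 2261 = -205.43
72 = 72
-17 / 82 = -0.21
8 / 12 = 2 / 3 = 0.67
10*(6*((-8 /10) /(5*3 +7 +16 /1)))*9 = -216 /19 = -11.37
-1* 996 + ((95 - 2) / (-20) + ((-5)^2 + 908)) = -1353 / 20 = -67.65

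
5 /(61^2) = 5 /3721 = 0.00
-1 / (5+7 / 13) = -13 / 72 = -0.18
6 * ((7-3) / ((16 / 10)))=15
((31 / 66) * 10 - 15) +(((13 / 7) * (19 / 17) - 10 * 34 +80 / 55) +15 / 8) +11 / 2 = -10662523 / 31416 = -339.40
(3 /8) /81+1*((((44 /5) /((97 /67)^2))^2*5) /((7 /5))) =8427334880263 /133856272872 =62.96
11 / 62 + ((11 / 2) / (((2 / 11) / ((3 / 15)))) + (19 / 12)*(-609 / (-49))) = 28108 / 1085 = 25.91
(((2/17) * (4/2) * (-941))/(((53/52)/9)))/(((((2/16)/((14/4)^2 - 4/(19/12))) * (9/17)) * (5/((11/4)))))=-795536456/5035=-158001.28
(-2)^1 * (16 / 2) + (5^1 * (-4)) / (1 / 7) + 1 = -155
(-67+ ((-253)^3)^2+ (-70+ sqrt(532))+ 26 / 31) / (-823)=-8129892834130378 / 25513 -2*sqrt(133) / 823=-318656874304.52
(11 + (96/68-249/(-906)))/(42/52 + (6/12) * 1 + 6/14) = 5927103/811172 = 7.31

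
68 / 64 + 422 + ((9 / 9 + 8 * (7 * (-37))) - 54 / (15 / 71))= -152283 / 80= -1903.54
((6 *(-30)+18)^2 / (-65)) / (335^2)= -26244 / 7294625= -0.00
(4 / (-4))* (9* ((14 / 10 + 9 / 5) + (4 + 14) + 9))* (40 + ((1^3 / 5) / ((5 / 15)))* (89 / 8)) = -2537253 / 200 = -12686.26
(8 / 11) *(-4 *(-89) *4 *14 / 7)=22784 / 11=2071.27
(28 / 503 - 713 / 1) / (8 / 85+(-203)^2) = -10160645 / 587298273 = -0.02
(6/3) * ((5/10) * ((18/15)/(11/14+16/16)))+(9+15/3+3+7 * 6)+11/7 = 53588/875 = 61.24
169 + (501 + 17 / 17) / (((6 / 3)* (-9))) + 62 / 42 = 8983 / 63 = 142.59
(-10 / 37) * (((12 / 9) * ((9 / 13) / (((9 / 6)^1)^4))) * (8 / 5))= -1024 / 12987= -0.08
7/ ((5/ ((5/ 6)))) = 7/ 6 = 1.17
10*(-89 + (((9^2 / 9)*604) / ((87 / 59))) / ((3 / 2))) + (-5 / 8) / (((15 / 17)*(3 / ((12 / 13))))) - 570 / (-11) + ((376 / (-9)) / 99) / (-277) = 4417491804367 / 186092478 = 23738.15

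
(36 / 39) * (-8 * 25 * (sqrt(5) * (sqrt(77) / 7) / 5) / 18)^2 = 88000 / 2457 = 35.82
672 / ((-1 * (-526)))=336 / 263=1.28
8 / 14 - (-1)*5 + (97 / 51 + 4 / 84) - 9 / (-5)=5546 / 595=9.32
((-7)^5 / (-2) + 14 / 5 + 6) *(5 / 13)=6471 / 2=3235.50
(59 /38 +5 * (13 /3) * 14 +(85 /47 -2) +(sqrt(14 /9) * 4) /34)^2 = 3265106 * sqrt(14) /136629 +85583493966153 /921851044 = 92928.16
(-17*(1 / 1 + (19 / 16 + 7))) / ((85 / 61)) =-8967 / 80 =-112.09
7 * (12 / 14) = 6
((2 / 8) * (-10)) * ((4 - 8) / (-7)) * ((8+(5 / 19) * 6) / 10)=-26 / 19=-1.37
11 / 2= 5.50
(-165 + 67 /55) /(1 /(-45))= 7370.18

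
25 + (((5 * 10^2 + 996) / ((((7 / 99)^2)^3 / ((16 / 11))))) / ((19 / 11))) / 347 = 22535288247558761 / 775659857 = 29053054.69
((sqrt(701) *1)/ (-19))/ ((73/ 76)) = -4 *sqrt(701)/ 73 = -1.45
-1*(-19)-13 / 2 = 25 / 2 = 12.50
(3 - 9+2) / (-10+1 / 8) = 32 / 79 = 0.41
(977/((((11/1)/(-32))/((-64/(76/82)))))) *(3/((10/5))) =61527552/209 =294390.20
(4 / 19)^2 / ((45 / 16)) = 256 / 16245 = 0.02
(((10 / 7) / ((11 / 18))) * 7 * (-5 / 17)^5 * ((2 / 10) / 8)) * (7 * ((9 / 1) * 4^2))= -14175000 / 15618427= -0.91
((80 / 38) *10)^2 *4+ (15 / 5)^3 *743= 7882021 / 361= 21833.85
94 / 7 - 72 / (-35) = 542 / 35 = 15.49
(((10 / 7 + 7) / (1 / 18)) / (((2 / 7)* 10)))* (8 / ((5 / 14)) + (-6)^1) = 21771 / 25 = 870.84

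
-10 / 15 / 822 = -0.00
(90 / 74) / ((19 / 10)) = 450 / 703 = 0.64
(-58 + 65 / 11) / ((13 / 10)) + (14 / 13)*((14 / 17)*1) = -95254 / 2431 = -39.18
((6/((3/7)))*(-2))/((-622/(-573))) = -25.79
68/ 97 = 0.70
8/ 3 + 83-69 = 16.67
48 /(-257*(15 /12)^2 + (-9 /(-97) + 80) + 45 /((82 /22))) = -1018112 /6562507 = -0.16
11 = 11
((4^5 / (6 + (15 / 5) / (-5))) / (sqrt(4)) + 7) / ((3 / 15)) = 13745 / 27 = 509.07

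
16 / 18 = 8 / 9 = 0.89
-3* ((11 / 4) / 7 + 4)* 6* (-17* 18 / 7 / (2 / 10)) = 846855 / 49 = 17282.76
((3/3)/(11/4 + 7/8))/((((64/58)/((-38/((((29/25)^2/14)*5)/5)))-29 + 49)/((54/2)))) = 4488750/12051443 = 0.37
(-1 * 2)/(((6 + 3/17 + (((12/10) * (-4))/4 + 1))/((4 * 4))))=-680/127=-5.35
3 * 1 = 3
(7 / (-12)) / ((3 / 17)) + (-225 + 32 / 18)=-8155 / 36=-226.53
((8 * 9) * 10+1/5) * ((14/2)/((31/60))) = 302484/31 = 9757.55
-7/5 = -1.40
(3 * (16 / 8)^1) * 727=4362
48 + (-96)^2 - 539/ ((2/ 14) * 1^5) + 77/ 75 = 411902/ 75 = 5492.03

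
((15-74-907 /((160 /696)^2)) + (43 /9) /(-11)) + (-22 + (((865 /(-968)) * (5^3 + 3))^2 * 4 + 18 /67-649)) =121616137893991 /3531409200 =34438.42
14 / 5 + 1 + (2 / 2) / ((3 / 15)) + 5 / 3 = 157 / 15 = 10.47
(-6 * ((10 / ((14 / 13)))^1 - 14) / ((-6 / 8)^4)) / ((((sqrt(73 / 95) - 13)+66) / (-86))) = -1219356160 / 8403633+242176 * sqrt(6935) / 8403633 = -142.70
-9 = -9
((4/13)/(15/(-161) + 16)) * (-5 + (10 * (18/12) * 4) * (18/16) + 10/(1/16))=143290/33293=4.30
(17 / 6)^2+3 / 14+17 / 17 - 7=565 / 252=2.24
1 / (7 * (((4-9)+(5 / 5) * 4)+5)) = 1 / 28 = 0.04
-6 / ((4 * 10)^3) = -3 / 32000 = -0.00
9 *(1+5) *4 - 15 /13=2793 /13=214.85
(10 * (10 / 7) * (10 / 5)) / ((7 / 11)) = 2200 / 49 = 44.90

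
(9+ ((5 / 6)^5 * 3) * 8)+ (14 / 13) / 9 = 79037 / 4212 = 18.76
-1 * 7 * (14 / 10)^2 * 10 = -686 / 5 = -137.20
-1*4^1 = -4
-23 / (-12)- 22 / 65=1231 / 780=1.58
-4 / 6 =-2 / 3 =-0.67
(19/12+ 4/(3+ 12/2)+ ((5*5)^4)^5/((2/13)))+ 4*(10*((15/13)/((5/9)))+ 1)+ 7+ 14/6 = 27666828827932476997375488327319/468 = 59117155615240335464477540000.00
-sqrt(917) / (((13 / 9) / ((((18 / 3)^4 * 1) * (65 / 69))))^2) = -377913600 * sqrt(917) / 529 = -21633237.44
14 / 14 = 1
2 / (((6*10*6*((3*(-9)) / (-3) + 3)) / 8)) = 1 / 270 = 0.00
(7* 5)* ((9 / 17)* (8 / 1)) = 2520 / 17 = 148.24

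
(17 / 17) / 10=1 / 10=0.10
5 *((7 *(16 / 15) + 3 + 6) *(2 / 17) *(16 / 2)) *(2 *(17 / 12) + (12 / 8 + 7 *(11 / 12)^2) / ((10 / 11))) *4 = 7791862 / 2295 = 3395.15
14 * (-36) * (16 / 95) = -8064 / 95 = -84.88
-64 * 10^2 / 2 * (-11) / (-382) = -17600 / 191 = -92.15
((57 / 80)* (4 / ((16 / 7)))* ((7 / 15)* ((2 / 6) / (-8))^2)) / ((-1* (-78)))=931 / 71884800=0.00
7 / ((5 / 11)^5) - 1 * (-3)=1136732 / 3125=363.75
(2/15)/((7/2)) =4/105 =0.04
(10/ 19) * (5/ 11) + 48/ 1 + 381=89711/ 209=429.24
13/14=0.93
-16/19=-0.84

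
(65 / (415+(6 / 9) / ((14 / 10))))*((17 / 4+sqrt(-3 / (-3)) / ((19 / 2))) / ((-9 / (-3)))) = 30121 / 132620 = 0.23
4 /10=2 /5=0.40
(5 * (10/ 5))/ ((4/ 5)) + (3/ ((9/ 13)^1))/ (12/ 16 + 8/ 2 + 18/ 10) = 10345/ 786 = 13.16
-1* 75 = -75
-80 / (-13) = 80 / 13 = 6.15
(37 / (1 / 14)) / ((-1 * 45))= -518 / 45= -11.51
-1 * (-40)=40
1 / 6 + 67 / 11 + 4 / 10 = 2197 / 330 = 6.66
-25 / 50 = -1 / 2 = -0.50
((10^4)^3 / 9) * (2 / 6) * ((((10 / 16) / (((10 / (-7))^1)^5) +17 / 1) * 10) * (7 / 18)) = 591323468750000 / 243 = 2433429912551.44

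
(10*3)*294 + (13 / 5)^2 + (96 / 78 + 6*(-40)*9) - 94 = 6573.99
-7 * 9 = -63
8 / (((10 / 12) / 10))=96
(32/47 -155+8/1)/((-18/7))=56.90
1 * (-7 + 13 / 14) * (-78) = 3315 / 7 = 473.57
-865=-865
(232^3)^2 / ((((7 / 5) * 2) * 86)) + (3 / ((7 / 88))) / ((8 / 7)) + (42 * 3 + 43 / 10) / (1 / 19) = 1949117065803987 / 3010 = 647547197941.52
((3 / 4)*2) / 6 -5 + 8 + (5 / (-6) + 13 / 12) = 7 / 2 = 3.50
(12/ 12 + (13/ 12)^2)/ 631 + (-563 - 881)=-131207303/ 90864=-1444.00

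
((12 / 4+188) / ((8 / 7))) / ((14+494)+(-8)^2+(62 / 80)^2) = 267400 / 916161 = 0.29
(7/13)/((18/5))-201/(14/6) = -140857/1638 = -85.99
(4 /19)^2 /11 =16 /3971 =0.00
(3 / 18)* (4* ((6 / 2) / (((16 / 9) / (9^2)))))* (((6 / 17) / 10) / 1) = 3.22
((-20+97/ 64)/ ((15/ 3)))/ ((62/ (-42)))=2.50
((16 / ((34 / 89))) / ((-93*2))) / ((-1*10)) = 178 / 7905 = 0.02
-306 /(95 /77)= -23562 /95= -248.02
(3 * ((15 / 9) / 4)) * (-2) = -5 / 2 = -2.50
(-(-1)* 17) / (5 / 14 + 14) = 238 / 201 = 1.18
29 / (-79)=-0.37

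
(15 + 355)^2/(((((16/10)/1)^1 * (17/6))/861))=442015875/17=26000933.82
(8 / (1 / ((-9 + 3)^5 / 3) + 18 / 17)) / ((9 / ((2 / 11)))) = 0.15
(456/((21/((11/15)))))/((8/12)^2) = 1254/35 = 35.83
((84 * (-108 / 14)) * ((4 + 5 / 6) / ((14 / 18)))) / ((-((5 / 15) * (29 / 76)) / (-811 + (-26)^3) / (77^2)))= -3451400823024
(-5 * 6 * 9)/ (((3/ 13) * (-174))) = 195/ 29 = 6.72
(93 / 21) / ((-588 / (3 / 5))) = -31 / 6860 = -0.00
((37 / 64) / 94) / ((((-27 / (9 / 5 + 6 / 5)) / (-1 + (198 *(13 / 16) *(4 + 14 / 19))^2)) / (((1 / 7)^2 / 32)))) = -0.25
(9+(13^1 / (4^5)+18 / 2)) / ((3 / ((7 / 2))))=129115 / 6144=21.01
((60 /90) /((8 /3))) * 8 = 2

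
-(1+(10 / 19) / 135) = -515 / 513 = -1.00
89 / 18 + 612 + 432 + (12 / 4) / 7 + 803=233399 / 126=1852.37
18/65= 0.28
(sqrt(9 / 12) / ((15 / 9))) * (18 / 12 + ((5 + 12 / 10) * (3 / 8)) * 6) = 927 * sqrt(3) / 200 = 8.03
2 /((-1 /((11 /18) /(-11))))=1 /9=0.11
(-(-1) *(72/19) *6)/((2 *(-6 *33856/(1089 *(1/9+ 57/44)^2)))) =-310249/2573056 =-0.12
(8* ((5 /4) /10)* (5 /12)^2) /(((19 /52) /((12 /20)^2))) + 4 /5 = 369 /380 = 0.97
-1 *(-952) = 952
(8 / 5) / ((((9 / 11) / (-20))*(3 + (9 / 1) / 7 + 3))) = -2464 / 459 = -5.37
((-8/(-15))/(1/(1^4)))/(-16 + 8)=-1/15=-0.07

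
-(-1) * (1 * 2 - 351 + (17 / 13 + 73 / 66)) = -297371 / 858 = -346.59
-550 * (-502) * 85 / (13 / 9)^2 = 1900948500 / 169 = 11248215.98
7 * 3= 21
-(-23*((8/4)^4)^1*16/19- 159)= 8909/19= 468.89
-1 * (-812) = 812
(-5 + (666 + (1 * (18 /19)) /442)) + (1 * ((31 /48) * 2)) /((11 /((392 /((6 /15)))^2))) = 15718381534 /138567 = 113435.24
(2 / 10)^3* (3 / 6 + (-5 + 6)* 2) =1 / 50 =0.02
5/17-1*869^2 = -12837732/17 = -755160.71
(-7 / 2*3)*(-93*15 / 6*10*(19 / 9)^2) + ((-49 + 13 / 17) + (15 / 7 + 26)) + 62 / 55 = 12815657339 / 117810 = 108782.42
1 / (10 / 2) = 1 / 5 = 0.20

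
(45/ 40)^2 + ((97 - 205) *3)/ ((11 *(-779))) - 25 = -23.70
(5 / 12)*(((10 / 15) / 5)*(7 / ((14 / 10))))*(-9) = -5 / 2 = -2.50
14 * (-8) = -112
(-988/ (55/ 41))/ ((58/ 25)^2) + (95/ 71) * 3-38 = -112199788/ 656821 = -170.82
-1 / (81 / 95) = -95 / 81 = -1.17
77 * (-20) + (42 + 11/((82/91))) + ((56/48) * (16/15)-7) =-5503813/3690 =-1491.55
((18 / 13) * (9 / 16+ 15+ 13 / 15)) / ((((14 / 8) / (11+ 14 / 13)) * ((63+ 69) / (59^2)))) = 4139.93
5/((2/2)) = 5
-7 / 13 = -0.54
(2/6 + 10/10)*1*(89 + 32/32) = 120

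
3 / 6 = 1 / 2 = 0.50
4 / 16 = 1 / 4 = 0.25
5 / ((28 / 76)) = 95 / 7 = 13.57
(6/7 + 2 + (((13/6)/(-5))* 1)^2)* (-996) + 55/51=-9019196/2975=-3031.66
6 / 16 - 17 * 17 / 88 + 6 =34 / 11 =3.09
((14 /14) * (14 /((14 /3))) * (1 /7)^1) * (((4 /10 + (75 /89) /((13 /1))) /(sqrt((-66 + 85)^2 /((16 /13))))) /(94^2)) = 8067 * sqrt(13) /22095003385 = 0.00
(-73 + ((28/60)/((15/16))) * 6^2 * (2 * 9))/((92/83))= 517837/2300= 225.15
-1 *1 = -1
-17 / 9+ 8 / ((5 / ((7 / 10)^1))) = -0.77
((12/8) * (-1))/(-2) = 3/4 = 0.75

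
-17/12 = -1.42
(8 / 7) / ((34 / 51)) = 12 / 7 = 1.71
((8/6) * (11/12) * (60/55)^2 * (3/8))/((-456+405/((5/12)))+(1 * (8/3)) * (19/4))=9/8723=0.00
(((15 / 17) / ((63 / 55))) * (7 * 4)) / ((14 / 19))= 10450 / 357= 29.27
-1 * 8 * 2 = -16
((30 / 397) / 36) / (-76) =-5 / 181032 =-0.00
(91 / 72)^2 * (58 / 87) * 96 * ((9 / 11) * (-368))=-3047408 / 99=-30781.90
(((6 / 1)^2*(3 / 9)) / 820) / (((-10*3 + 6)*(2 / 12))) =-3 / 820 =-0.00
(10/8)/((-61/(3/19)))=-15/4636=-0.00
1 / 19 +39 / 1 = 742 / 19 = 39.05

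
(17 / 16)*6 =51 / 8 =6.38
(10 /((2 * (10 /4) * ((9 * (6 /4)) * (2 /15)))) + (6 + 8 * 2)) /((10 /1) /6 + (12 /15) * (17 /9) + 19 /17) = 8840 /1643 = 5.38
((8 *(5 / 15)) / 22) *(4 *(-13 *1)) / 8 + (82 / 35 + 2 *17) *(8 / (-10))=-172454 / 5775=-29.86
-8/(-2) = 4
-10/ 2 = -5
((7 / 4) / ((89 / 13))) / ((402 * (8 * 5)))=91 / 5724480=0.00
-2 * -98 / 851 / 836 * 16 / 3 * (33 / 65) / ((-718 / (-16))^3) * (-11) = -4415488 / 48627267204815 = -0.00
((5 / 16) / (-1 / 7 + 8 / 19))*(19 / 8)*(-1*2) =-5.34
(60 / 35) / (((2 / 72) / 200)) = 86400 / 7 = 12342.86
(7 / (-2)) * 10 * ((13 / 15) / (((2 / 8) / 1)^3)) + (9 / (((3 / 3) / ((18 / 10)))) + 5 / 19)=-548588 / 285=-1924.87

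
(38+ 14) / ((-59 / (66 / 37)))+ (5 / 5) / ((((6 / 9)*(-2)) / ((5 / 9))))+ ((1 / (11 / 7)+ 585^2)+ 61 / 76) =468416636164 / 1368741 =342224.45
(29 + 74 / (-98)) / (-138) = -692 / 3381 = -0.20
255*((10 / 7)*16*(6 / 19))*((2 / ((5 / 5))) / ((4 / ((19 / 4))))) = 30600 / 7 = 4371.43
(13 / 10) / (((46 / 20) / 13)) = 7.35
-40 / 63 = -0.63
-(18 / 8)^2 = -81 / 16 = -5.06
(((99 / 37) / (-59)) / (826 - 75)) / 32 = -99 / 52461856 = -0.00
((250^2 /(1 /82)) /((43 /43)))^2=26265625000000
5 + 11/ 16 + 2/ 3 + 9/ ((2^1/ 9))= 2249/ 48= 46.85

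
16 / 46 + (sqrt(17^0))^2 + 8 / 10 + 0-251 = -248.85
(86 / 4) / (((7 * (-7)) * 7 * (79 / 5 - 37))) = 215 / 72716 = 0.00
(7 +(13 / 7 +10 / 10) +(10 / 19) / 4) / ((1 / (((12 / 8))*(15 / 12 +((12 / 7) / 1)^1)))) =661593 / 14896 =44.41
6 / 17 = 0.35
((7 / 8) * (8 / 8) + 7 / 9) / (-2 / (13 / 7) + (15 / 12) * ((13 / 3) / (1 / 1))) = 1547 / 4062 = 0.38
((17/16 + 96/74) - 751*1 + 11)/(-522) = 145561/103008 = 1.41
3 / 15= 1 / 5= 0.20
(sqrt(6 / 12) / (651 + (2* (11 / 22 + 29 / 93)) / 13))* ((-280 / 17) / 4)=-0.00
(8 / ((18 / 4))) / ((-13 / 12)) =-64 / 39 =-1.64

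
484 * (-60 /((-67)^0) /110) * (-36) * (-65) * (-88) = 54362880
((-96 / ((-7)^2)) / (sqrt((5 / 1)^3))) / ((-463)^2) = -96 * sqrt(5) / 262602025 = -0.00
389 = 389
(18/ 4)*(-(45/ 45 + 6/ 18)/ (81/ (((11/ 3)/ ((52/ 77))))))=-847/ 2106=-0.40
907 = 907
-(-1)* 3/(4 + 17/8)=24/49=0.49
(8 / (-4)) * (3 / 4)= -3 / 2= -1.50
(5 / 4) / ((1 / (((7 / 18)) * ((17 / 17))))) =35 / 72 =0.49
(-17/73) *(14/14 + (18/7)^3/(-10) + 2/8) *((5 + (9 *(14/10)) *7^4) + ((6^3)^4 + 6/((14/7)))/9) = 25365689.80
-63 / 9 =-7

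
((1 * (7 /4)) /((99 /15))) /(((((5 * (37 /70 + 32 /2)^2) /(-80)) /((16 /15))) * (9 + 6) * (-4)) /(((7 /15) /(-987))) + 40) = -21952 /168172500903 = -0.00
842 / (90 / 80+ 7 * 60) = 6736 / 3369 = 2.00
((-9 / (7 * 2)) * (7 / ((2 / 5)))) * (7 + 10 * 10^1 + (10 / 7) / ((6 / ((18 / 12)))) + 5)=-70785 / 56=-1264.02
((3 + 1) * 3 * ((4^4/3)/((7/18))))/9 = 2048/7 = 292.57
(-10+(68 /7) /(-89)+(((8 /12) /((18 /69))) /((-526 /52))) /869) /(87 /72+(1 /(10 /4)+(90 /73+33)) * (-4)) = 37828230935360 /513845744066193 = 0.07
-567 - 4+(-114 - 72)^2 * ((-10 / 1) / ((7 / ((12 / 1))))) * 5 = -20761597 / 7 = -2965942.43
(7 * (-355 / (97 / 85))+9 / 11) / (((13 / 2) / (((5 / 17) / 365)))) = -4645204 / 17213911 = -0.27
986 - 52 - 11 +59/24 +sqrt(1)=22235/24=926.46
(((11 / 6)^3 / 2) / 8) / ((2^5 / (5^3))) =166375 / 110592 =1.50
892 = 892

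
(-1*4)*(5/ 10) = -2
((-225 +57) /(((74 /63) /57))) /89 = -301644 /3293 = -91.60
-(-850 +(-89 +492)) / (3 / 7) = 1043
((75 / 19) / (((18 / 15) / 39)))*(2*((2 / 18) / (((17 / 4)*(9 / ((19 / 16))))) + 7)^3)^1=93276269708984375 / 1058313024576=88136.75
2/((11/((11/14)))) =1/7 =0.14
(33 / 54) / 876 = 11 / 15768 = 0.00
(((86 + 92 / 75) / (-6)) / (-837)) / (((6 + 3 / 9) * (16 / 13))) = 42523 / 19083600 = 0.00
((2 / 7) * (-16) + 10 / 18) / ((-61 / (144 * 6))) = 24288 / 427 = 56.88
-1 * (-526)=526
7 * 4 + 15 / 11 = 323 / 11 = 29.36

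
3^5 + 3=246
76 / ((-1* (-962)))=0.08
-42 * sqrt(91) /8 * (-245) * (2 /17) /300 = 4.81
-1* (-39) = 39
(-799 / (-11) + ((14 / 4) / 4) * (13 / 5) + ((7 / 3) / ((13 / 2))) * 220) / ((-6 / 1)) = -2640679 / 102960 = -25.65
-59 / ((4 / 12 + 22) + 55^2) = -177 / 9142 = -0.02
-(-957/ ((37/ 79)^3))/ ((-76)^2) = 471838323/ 292571728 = 1.61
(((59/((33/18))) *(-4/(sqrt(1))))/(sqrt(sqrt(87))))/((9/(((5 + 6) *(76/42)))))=-17936 *87^(3/4)/5481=-93.22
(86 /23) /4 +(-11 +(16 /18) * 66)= 6707 /138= 48.60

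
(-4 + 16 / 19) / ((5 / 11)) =-132 / 19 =-6.95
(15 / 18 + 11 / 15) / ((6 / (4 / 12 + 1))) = 47 / 135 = 0.35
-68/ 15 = -4.53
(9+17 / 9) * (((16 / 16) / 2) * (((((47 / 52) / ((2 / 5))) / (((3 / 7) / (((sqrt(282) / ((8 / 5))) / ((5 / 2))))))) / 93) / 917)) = 11515 * sqrt(282) / 136839456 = 0.00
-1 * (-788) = 788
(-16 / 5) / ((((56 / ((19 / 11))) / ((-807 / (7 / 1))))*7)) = 30666 / 18865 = 1.63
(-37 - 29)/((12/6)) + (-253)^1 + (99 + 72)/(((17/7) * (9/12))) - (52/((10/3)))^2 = -185078/425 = -435.48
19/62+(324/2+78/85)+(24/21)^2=42486639/258230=164.53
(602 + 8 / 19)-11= 11237 / 19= 591.42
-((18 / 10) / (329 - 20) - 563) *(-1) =-289942 / 515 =-562.99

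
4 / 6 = 0.67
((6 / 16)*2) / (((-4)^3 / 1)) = -3 / 256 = -0.01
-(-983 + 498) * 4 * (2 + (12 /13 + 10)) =325920 /13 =25070.77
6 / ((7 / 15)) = 90 / 7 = 12.86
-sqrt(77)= -8.77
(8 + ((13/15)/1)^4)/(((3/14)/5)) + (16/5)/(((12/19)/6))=6993254/30375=230.23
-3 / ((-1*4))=3 / 4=0.75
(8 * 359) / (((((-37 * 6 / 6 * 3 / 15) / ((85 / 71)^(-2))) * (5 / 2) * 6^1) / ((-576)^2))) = -1601123549184 / 267325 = -5989426.91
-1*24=-24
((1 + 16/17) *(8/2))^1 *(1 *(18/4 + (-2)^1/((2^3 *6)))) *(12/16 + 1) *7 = 57673/136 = 424.07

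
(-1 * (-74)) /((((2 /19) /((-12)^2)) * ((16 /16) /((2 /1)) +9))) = 10656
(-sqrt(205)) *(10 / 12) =-5 *sqrt(205) / 6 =-11.93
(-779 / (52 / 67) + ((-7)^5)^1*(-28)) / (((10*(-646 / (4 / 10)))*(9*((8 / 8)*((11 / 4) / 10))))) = -24418799 / 2078505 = -11.75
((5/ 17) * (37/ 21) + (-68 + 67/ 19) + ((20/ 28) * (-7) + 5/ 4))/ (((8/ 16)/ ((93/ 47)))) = -56946535/ 212534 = -267.94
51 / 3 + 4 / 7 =123 / 7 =17.57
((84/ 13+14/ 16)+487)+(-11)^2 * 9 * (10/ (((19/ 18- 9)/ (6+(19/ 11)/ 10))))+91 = -819109/ 104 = -7876.05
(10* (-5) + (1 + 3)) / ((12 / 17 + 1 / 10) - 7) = 7820 / 1053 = 7.43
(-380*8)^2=9241600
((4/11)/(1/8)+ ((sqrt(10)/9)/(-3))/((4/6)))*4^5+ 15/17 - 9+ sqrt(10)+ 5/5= 555725/187 - 503*sqrt(10)/9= 2795.06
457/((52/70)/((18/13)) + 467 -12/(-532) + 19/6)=781470/804941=0.97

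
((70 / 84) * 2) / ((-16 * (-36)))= 5 / 1728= 0.00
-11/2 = -5.50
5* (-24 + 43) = 95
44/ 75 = 0.59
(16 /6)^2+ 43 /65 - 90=-48103 /585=-82.23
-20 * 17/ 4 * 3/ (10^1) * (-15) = 765/ 2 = 382.50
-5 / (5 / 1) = -1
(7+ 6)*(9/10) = 117/10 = 11.70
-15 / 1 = -15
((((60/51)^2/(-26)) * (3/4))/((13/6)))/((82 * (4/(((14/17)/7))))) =-0.00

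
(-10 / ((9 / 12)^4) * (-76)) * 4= 778240 / 81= 9607.90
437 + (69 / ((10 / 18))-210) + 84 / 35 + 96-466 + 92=378 / 5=75.60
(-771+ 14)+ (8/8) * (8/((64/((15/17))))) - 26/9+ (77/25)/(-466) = -5417116549/7129800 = -759.79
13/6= 2.17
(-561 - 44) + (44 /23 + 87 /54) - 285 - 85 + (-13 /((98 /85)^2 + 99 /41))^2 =-959.42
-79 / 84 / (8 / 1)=-79 / 672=-0.12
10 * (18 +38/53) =9920/53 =187.17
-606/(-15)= 202/5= 40.40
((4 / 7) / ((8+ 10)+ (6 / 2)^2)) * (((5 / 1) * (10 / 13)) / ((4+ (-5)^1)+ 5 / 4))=800 / 2457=0.33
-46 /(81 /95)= -4370 /81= -53.95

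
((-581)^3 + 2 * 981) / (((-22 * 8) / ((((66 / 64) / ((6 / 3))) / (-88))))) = -588362937 / 90112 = -6529.24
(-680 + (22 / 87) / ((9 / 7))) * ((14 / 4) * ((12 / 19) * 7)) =-52164028 / 4959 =-10519.06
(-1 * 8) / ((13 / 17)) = -136 / 13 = -10.46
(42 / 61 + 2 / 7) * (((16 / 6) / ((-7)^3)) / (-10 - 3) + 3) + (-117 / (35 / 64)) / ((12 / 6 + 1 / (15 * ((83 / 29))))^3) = -160874363064254368 / 7023082211950497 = -22.91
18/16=9/8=1.12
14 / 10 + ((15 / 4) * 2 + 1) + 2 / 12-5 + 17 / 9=313 / 45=6.96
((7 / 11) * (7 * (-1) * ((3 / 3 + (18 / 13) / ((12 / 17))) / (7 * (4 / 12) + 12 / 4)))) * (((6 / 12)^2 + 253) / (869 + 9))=-1042377 / 1460992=-0.71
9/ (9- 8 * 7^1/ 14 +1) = 3/ 2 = 1.50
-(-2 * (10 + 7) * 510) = 17340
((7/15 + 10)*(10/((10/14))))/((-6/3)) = -1099/15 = -73.27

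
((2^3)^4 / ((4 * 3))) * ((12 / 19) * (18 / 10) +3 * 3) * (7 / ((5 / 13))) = 29912064 / 475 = 62972.77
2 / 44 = 1 / 22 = 0.05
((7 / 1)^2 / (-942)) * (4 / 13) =-98 / 6123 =-0.02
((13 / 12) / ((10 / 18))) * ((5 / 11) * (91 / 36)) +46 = 25471 / 528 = 48.24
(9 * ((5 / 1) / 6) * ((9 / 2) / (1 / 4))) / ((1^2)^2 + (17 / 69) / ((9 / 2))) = 16767 / 131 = 127.99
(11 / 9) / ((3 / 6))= 22 / 9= 2.44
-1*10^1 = -10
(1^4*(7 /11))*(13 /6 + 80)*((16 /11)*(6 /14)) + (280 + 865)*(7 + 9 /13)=13905772 /1573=8840.29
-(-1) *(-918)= -918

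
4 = 4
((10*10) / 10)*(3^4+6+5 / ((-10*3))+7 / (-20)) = 5189 / 6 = 864.83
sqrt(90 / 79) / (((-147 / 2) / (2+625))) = -1254 * sqrt(790) / 3871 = -9.11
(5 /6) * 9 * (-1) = -15 /2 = -7.50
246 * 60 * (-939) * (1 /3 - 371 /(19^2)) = 3474149760 /361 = 9623683.55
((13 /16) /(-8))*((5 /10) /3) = -13 /768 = -0.02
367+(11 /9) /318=1050365 /2862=367.00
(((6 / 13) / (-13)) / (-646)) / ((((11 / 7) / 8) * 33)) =56 / 6605027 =0.00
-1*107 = -107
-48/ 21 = -16/ 7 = -2.29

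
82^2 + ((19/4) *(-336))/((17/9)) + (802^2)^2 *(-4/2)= -14066187011000/17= -827422765352.94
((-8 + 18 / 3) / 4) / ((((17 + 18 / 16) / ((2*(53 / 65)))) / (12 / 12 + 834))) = -70808 / 1885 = -37.56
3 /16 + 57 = 915 /16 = 57.19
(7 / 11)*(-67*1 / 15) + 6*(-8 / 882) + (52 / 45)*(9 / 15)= -89077 / 40425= -2.20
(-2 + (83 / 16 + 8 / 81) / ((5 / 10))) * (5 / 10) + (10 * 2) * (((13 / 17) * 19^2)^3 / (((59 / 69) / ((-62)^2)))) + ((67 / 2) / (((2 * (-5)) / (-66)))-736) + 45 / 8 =3552950310896984568691 / 1878338160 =1891539226832.82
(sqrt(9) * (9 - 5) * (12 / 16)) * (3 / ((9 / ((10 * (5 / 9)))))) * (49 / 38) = 1225 / 57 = 21.49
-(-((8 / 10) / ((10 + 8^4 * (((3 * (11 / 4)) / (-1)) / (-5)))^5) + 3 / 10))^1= 16646056845059637946337 / 55486856150198793144040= 0.30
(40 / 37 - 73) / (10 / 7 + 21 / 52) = -968604 / 24679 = -39.25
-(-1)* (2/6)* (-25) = -25/3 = -8.33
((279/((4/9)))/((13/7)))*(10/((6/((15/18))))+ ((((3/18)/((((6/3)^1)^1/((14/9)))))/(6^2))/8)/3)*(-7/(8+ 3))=-98441833/329472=-298.79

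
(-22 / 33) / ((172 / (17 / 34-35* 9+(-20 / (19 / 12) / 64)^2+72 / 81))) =16300735 / 13411872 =1.22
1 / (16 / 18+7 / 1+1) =9 / 80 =0.11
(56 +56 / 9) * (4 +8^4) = 2296000 / 9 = 255111.11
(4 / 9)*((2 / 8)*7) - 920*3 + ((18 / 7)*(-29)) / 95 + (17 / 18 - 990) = -44876281 / 11970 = -3749.06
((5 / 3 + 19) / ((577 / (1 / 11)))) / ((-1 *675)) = -0.00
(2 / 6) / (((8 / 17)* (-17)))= -1 / 24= -0.04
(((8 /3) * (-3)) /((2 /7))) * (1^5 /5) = -28 /5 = -5.60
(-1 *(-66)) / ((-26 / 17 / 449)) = -251889 / 13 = -19376.08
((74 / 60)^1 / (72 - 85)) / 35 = -37 / 13650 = -0.00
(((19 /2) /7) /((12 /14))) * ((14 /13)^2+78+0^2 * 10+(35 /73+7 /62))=1159036423 /9178728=126.27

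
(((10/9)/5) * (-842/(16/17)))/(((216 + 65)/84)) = -50099/843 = -59.43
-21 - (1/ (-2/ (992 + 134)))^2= -316990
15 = 15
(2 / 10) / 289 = 1 / 1445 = 0.00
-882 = -882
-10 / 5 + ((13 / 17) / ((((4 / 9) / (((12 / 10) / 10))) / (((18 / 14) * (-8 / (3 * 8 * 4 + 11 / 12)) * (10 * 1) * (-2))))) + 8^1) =4455174 / 691985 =6.44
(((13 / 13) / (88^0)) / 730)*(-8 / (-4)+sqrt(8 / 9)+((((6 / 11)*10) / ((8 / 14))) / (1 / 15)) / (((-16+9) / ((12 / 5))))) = -259 / 4015+sqrt(2) / 1095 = -0.06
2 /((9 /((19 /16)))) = 19 /72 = 0.26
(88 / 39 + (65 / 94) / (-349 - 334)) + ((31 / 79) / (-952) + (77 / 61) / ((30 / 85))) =11164395225941 / 1914501842344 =5.83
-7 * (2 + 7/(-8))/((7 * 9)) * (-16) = 2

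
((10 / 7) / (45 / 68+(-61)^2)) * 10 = 6800 / 1771511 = 0.00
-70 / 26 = -35 / 13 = -2.69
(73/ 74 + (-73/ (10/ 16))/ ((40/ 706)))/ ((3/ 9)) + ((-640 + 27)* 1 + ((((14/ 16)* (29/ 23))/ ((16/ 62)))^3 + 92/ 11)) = -217699509745083629/ 32453224038400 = -6708.10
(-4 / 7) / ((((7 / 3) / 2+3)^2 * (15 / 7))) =-48 / 3125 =-0.02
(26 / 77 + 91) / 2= 7033 / 154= 45.67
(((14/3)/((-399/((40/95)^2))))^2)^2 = 268435456/14521559183993082321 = 0.00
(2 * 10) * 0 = 0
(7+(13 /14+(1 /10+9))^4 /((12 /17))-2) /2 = 86041435439 /12005000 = 7167.13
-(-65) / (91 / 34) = 24.29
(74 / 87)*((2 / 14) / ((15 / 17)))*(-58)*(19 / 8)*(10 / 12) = -15.81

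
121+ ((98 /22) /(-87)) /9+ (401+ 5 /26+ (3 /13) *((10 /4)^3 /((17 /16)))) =2000855759 /3806946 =525.58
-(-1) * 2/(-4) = -1/2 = -0.50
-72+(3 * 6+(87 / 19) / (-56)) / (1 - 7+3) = -77.97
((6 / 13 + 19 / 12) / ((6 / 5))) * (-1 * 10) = -7975 / 468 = -17.04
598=598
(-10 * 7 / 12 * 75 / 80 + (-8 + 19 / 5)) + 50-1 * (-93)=21333 / 160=133.33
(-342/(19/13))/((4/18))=-1053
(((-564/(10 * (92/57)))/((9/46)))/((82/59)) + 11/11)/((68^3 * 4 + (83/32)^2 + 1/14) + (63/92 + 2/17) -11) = -73258060288/722626977766405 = -0.00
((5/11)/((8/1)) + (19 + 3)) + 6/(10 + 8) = 5911/264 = 22.39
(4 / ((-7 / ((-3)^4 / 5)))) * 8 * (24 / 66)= -10368 / 385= -26.93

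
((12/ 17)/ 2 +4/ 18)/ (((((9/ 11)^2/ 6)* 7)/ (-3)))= -21296/ 9639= -2.21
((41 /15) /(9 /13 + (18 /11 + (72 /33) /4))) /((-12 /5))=-5863 /14796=-0.40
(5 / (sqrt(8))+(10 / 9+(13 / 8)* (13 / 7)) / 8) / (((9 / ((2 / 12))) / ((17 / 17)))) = 2081 / 217728+5* sqrt(2) / 216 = 0.04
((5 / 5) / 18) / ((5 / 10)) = 1 / 9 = 0.11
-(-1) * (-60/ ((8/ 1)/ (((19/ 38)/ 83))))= -15/ 332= -0.05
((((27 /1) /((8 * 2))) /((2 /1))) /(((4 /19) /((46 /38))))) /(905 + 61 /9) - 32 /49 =-33337915 /51468032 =-0.65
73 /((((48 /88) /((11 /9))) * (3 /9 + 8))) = 8833 /450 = 19.63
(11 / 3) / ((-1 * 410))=-11 / 1230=-0.01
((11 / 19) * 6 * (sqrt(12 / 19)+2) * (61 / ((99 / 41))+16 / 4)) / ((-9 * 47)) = -11588 / 24111- 11588 * sqrt(57) / 458109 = -0.67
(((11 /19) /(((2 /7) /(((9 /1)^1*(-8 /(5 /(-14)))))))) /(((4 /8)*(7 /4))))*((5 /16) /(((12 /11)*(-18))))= -847 /114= -7.43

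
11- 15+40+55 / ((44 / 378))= 508.50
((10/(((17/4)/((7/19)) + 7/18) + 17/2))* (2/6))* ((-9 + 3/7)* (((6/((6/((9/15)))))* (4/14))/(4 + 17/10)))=-28800/684551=-0.04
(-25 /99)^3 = -15625 /970299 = -0.02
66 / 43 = 1.53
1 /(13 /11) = 11 /13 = 0.85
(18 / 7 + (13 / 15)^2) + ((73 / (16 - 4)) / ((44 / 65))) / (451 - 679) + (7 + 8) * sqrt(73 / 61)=7685137 / 2340800 + 15 * sqrt(4453) / 61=19.69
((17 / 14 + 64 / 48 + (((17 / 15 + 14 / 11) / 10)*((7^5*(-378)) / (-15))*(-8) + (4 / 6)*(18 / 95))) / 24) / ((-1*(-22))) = -894522884281 / 579348000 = -1544.02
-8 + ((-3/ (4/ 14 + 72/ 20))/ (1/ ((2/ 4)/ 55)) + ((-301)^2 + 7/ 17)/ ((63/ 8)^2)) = 273872981/ 188496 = 1452.94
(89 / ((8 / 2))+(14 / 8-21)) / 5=3 / 5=0.60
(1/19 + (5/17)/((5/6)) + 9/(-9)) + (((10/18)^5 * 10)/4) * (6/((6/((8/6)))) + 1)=-32696323/114436962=-0.29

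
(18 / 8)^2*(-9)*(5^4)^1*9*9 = -36905625 / 16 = -2306601.56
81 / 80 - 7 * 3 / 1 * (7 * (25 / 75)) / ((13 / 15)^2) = -868311 / 13520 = -64.22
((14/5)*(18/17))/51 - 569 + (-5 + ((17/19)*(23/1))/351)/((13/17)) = -72084939347/125277165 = -575.40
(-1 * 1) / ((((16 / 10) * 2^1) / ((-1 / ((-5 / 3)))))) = -3 / 16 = -0.19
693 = 693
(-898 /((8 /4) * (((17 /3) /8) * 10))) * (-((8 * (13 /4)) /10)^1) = 70044 /425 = 164.81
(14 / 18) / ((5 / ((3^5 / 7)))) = 27 / 5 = 5.40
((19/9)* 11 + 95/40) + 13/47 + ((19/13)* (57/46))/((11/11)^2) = 28011979/1011816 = 27.68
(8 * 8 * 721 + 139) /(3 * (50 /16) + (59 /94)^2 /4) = 52768592 /10801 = 4885.53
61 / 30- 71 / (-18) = 269 / 45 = 5.98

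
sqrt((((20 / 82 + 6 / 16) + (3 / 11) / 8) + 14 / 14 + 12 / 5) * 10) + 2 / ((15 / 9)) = 6 / 5 + 3 * sqrt(915981) / 451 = 7.57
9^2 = 81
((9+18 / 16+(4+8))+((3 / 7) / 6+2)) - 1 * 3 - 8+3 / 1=16.20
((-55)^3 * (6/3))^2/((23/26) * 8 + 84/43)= 15473478109375/1262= 12261076156.40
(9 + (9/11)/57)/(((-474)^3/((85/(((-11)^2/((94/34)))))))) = -0.00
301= 301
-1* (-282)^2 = -79524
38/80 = 19/40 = 0.48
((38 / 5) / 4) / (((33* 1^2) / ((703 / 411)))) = 0.10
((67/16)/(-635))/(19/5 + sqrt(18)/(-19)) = -459553/263897872-19095 * sqrt(2)/263897872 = -0.00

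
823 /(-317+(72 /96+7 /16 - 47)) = -13168 /5805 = -2.27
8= 8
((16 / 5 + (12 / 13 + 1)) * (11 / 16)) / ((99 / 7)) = 259 / 1040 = 0.25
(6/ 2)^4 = 81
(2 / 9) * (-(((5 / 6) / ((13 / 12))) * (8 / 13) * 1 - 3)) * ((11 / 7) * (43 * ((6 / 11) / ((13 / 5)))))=52460 / 6591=7.96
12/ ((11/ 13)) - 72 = -636/ 11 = -57.82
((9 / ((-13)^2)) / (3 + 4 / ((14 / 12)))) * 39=21 / 65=0.32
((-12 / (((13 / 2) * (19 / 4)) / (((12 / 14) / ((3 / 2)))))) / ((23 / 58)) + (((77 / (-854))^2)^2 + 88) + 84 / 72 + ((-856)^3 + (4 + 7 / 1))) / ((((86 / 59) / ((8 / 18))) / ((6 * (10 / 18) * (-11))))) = 53792203274305718669932375 / 7671064512642804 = 7012351830.13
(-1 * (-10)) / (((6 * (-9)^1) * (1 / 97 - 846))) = 485 / 2215647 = 0.00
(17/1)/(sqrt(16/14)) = 17 * sqrt(14)/4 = 15.90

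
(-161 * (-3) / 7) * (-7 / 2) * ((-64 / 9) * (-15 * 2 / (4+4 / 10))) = -128800 / 11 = -11709.09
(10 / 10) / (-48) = -1 / 48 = -0.02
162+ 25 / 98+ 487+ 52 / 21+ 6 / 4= 96025 / 147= 653.23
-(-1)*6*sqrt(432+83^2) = 6*sqrt(7321) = 513.38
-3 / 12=-1 / 4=-0.25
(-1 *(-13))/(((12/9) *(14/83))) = 3237/56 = 57.80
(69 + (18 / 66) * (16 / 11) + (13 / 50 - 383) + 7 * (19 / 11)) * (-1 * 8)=7290308 / 3025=2410.02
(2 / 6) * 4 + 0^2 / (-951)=4 / 3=1.33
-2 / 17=-0.12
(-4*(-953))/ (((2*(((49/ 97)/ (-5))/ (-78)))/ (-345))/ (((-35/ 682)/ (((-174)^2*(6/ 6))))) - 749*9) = -13819929500/ 24422593139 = -0.57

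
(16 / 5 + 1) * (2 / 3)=14 / 5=2.80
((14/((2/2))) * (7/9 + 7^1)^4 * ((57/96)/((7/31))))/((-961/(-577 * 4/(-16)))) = -16451351875/813564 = -20221.34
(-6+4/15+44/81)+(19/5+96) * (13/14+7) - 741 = 255611/5670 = 45.08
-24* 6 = -144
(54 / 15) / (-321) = -6 / 535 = -0.01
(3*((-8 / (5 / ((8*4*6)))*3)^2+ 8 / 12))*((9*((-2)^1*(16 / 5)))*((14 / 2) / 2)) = -64210650336 / 125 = -513685202.69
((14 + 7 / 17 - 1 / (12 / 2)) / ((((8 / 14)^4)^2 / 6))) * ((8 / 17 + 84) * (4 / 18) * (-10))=-15035379256135 / 10653696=-1411282.93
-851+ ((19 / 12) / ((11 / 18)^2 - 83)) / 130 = -155877697 / 183170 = -851.00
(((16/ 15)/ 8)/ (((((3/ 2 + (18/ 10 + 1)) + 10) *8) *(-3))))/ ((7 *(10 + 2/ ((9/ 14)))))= -1/ 236236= -0.00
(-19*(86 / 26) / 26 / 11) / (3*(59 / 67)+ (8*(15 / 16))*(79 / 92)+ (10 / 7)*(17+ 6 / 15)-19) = -0.01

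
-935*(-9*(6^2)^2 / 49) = 10905840 / 49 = 222568.16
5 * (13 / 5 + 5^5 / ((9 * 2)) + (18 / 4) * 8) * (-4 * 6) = -76396 / 3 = -25465.33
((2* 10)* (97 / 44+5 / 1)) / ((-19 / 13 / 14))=-288470 / 209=-1380.24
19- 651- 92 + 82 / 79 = -57114 / 79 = -722.96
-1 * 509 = -509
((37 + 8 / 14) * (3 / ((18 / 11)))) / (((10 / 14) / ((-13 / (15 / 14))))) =-263263 / 225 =-1170.06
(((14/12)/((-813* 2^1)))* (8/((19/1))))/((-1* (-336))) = -1/1112184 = -0.00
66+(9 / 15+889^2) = 3951938 / 5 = 790387.60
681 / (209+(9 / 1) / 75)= 17025 / 5228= 3.26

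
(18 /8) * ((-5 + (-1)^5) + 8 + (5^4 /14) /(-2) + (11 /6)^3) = -21409 /672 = -31.86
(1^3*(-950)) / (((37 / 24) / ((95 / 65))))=-433200 / 481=-900.62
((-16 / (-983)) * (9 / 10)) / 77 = 72 / 378455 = 0.00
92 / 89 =1.03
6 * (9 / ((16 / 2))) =27 / 4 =6.75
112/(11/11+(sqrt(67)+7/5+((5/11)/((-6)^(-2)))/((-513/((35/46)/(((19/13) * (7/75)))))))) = -7414383713440/1848952334937+3336686755600 * sqrt(67)/1848952334937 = 10.76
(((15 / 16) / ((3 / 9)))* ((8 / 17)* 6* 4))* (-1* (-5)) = 2700 / 17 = 158.82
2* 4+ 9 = 17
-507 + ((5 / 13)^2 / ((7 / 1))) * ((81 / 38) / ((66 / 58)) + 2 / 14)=-1754811731 / 3461458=-506.96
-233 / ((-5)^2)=-233 / 25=-9.32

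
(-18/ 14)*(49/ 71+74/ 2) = -24084/ 497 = -48.46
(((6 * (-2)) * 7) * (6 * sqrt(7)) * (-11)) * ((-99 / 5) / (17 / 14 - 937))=232848 * sqrt(7) / 1985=310.36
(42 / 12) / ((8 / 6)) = 21 / 8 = 2.62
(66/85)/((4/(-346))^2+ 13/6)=11851884/33073585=0.36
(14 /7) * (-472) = -944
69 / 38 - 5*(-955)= 181519 / 38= 4776.82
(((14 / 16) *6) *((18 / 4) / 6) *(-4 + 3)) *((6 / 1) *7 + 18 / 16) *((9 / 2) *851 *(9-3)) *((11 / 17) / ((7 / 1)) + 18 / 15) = -10972643373 / 2176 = -5042575.08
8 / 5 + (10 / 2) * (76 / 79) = 2532 / 395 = 6.41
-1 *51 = -51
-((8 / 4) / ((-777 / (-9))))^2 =-36 / 67081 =-0.00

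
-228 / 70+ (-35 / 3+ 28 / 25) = -7247 / 525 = -13.80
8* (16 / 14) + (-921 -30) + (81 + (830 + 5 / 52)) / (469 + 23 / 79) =-12684102383 / 13494936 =-939.92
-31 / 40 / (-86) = 31 / 3440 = 0.01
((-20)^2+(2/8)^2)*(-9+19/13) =-313649/104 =-3015.86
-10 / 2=-5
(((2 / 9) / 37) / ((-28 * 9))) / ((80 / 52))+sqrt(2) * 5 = -13 / 839160+5 * sqrt(2) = 7.07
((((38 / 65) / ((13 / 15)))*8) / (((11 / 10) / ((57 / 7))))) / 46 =259920 / 299299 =0.87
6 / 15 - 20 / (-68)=59 / 85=0.69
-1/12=-0.08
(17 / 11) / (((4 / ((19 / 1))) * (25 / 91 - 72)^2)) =2674763 / 1874476076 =0.00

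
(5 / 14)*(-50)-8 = -25.86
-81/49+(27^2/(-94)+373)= 1674703/4606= 363.59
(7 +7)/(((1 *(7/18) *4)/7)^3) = 5103/4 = 1275.75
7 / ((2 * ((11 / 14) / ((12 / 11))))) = 588 / 121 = 4.86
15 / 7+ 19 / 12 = 313 / 84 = 3.73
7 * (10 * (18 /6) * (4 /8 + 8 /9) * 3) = 875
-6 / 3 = -2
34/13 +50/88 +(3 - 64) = -33071/572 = -57.82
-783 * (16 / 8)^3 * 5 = -31320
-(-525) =525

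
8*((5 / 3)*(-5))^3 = -125000 / 27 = -4629.63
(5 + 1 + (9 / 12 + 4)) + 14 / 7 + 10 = 91 / 4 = 22.75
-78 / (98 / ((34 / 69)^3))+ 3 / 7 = 1788611 / 5365647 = 0.33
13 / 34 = 0.38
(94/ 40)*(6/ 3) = 47/ 10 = 4.70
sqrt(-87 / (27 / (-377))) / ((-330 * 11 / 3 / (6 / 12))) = -29 * sqrt(13) / 7260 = -0.01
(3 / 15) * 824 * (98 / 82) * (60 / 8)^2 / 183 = 60.54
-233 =-233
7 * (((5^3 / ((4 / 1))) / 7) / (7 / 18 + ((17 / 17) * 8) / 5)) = 5625 / 358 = 15.71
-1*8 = -8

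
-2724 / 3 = -908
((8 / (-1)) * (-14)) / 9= 112 / 9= 12.44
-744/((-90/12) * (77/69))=34224/385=88.89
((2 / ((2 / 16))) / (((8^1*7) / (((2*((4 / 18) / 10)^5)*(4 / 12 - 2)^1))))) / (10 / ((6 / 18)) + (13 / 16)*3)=-64 / 402234406875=-0.00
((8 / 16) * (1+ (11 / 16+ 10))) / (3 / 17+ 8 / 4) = 3179 / 1184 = 2.68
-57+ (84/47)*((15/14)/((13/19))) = -33117/611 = -54.20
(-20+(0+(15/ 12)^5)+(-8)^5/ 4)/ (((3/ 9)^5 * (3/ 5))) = -3404415015/ 1024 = -3324624.04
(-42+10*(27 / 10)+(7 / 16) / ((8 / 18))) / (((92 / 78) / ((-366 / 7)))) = 278343 / 448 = 621.30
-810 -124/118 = -47852/59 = -811.05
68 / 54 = 34 / 27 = 1.26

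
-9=-9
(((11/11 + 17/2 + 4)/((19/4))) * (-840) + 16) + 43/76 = -180181/76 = -2370.80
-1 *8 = -8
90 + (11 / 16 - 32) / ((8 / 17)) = 3003 / 128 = 23.46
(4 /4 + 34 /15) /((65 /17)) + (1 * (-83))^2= 6717608 /975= 6889.85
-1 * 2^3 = -8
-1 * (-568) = 568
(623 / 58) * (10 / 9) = 3115 / 261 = 11.93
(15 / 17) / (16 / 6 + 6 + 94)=45 / 5236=0.01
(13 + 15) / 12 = 7 / 3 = 2.33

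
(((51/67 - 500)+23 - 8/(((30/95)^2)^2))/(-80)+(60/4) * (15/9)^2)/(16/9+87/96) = 21.49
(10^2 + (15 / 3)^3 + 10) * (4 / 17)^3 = 15040 / 4913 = 3.06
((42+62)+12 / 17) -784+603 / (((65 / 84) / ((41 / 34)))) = 287746 / 1105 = 260.40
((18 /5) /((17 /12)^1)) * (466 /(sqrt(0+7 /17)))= 100656 * sqrt(119) /595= 1845.42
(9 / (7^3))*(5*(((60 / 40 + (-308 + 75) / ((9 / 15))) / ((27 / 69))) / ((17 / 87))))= -7740535 / 11662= -663.74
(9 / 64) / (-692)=-9 / 44288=-0.00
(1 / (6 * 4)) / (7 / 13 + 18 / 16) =13 / 519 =0.03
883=883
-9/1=-9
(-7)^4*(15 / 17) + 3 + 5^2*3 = 37341 / 17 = 2196.53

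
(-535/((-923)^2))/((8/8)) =-535/851929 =-0.00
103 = 103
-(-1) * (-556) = -556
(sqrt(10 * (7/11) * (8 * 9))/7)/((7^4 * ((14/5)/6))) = 180 * sqrt(385)/1294139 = 0.00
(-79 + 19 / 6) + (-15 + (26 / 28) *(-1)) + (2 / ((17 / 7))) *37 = -21881 / 357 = -61.29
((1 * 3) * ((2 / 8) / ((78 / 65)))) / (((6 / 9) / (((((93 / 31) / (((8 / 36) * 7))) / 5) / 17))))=81 / 3808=0.02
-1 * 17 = -17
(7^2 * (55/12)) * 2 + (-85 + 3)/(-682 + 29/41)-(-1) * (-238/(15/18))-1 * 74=8350759/93110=89.69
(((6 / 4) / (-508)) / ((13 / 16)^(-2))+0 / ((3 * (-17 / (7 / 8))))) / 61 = -0.00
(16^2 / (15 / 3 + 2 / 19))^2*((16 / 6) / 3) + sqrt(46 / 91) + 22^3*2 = sqrt(4186) / 91 + 1992634544 / 84681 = 23531.78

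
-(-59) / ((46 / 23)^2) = 59 / 4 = 14.75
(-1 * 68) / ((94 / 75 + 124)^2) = -95625 / 22061809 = -0.00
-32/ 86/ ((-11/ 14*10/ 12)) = 1344/ 2365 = 0.57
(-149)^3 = -3307949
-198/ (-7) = 198/ 7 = 28.29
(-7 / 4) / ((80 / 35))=-49 / 64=-0.77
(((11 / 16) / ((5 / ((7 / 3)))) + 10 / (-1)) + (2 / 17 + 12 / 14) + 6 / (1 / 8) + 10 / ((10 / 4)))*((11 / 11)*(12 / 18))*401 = 495845723 / 42840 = 11574.36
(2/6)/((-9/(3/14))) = -1/126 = -0.01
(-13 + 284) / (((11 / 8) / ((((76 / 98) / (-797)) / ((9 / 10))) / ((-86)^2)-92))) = -129622659556648 / 7148690703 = -18132.36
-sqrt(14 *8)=-4 *sqrt(7)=-10.58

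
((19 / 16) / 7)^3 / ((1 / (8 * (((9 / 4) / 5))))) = 61731 / 3512320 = 0.02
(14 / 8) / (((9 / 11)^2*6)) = 847 / 1944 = 0.44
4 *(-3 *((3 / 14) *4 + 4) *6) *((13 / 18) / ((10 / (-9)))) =7956 / 35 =227.31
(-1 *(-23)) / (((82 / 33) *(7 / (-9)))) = -6831 / 574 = -11.90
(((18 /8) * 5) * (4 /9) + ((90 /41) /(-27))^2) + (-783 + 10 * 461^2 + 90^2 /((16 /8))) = 32201804278 /15129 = 2128482.01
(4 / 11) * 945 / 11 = 3780 / 121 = 31.24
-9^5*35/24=-688905/8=-86113.12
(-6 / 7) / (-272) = 3 / 952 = 0.00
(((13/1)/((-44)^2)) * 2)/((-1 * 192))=-13/185856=-0.00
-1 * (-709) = 709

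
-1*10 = -10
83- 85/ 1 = -2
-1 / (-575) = 1 / 575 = 0.00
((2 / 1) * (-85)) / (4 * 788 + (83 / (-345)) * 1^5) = -58650 / 1087357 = -0.05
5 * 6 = 30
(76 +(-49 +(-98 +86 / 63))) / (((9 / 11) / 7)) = -48257 / 81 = -595.77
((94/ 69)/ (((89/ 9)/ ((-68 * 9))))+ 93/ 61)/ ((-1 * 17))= 10337253/ 2122739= 4.87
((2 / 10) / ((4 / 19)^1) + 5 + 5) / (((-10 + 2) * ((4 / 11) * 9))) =-803 / 1920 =-0.42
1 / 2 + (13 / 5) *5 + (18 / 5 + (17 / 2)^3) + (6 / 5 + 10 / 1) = 25697 / 40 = 642.42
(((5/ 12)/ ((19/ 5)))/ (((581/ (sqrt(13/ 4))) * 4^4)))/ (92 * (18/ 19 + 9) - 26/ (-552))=115 * sqrt(13)/ 285533556224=0.00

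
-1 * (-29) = 29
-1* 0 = 0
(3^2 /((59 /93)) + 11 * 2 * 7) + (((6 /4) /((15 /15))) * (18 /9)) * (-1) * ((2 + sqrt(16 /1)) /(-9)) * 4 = 10395 /59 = 176.19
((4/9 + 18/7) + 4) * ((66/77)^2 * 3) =5304/343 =15.46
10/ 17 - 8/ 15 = 14/ 255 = 0.05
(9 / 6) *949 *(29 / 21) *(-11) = -302731 / 14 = -21623.64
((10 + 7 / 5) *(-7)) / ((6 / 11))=-1463 / 10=-146.30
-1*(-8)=8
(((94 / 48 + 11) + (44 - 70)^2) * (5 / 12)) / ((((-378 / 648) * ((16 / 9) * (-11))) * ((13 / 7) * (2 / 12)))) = 744075 / 9152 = 81.30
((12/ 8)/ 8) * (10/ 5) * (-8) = -3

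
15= 15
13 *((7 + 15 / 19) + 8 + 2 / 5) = 19994 / 95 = 210.46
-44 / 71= -0.62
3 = 3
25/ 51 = 0.49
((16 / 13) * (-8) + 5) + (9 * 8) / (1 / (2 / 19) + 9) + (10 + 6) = 7237 / 481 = 15.05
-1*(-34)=34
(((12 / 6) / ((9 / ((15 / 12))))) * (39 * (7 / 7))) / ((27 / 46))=1495 / 81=18.46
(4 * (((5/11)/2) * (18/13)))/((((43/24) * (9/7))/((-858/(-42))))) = 480/43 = 11.16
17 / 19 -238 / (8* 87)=0.55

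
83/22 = 3.77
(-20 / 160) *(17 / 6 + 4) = -41 / 48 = -0.85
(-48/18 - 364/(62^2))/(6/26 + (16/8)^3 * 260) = -103493/77964969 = -0.00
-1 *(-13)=13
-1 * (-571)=571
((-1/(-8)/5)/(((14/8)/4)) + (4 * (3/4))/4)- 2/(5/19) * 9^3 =-775543/140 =-5539.59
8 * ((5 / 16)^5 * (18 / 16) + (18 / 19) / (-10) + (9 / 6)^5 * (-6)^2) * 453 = 98656408870479 / 99614720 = 990379.82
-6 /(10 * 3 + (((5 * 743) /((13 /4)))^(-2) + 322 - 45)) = -1324917600 /67791617369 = -0.02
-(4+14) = -18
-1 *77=-77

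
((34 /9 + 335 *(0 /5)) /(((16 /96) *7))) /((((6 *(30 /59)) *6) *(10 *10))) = 1003 /567000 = 0.00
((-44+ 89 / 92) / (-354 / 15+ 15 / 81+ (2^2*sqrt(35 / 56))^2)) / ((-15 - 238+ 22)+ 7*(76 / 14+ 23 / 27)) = -2886111 / 168278120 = -0.02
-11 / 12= -0.92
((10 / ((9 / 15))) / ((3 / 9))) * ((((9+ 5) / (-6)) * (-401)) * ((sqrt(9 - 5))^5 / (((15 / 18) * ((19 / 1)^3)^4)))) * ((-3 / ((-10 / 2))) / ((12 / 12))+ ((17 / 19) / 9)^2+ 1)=0.00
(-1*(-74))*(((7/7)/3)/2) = 12.33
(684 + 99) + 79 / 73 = 57238 / 73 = 784.08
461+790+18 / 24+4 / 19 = 95149 / 76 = 1251.96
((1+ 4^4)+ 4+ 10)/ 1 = 271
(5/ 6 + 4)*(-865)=-25085/ 6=-4180.83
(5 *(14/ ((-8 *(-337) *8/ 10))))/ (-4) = -0.01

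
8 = 8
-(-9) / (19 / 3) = 1.42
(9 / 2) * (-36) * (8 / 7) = -1296 / 7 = -185.14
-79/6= -13.17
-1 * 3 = -3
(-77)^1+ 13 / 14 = -1065 / 14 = -76.07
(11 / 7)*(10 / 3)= 110 / 21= 5.24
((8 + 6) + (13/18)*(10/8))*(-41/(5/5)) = -43993/72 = -611.01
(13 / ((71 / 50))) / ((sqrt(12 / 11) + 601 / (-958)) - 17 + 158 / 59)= -341479265398700 / 554890693676173 - 4153157429200 * sqrt(33) / 554890693676173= -0.66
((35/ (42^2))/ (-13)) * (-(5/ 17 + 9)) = 395/ 27846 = 0.01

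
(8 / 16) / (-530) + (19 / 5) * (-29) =-116813 / 1060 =-110.20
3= 3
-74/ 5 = -14.80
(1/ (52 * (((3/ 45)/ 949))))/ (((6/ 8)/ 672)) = 245280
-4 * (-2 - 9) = 44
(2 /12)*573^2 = 109443 /2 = 54721.50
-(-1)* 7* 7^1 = 49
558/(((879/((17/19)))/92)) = 290904/5567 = 52.26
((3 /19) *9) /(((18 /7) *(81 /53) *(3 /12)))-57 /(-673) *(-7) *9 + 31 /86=-104779543 /29691414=-3.53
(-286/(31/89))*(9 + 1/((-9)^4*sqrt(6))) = -7389.92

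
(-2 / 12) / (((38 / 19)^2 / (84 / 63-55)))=161 / 72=2.24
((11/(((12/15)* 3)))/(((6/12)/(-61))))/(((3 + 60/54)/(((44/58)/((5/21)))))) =-465003/1073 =-433.37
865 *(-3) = -2595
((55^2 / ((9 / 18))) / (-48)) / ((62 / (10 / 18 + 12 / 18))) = -33275 / 13392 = -2.48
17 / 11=1.55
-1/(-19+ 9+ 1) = 1/9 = 0.11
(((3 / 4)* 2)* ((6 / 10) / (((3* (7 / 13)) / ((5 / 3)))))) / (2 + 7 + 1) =13 / 140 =0.09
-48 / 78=-0.62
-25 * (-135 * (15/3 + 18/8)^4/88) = 2387073375/22528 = 105960.29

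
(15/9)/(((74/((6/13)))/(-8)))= -40/481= -0.08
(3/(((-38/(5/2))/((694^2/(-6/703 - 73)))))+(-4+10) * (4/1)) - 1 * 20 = 13406459/10265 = 1306.04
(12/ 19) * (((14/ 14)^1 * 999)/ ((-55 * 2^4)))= -2997/ 4180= -0.72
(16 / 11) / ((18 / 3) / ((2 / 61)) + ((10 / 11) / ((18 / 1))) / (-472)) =67968 / 8551219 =0.01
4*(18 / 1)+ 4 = 76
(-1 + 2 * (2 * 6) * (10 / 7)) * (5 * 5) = 5825 / 7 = 832.14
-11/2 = -5.50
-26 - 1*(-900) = 874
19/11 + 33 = 34.73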